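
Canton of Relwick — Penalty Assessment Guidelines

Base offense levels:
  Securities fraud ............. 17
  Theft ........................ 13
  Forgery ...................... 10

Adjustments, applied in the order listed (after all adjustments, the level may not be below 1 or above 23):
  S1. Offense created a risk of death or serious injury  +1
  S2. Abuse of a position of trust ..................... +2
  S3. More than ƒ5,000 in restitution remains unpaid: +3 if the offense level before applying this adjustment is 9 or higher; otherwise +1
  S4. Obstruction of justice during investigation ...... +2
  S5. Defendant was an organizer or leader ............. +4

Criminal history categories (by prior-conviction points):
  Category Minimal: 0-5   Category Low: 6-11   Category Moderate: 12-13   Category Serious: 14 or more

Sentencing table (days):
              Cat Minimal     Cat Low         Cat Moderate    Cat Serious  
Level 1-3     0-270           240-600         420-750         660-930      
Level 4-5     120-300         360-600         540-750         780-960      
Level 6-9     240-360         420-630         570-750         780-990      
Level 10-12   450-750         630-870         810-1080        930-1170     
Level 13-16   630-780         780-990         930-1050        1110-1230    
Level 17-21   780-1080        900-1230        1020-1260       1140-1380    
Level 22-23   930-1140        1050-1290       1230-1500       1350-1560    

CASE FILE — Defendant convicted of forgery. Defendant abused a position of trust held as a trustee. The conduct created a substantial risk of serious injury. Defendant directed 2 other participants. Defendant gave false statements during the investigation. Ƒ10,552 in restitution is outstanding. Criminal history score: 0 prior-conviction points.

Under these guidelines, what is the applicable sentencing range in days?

Base offense level for forgery: 10.
S1 applies: 10 + 1 = 11.
S2 applies: 11 + 2 = 13.
S3 applies (level before this adjustment is 13 ≥ 9, so +3): 13 + 3 = 16.
S4 applies: 16 + 2 = 18.
S5 applies: 18 + 4 = 22.
Final offense level: 22.
Criminal history: 0 prior points → Category Minimal (0-5).
Level 22 falls in the 22-23 band.
Grid: Level 22-23 × Category Minimal = 930-1140 days.

930-1140 days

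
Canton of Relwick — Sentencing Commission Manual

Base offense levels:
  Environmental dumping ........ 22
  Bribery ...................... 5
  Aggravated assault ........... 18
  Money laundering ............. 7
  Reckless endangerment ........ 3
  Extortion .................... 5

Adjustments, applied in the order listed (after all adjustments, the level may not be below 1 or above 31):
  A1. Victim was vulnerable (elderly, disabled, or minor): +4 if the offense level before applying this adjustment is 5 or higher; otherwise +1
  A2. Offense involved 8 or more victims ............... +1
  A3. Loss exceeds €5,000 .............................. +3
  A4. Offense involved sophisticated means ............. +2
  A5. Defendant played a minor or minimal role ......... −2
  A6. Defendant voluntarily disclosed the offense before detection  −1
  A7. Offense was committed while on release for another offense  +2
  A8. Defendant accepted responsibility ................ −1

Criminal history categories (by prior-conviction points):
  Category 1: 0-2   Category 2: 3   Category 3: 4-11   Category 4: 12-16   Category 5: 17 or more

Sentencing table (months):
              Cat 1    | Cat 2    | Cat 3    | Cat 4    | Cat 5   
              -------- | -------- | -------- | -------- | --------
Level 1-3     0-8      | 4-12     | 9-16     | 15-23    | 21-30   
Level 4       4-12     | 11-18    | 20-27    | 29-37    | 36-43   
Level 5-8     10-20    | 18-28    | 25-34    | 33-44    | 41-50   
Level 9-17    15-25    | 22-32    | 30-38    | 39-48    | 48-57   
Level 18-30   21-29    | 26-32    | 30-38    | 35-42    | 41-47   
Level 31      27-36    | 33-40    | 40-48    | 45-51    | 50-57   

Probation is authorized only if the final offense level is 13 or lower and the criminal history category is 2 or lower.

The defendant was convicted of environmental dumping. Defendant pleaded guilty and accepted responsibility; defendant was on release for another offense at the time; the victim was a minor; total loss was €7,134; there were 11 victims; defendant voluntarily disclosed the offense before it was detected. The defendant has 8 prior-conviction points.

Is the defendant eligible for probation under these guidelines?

Base offense level for environmental dumping: 22.
A1 applies (level before this adjustment is 22 ≥ 5, so +4): 22 + 4 = 26.
A2 applies: 26 + 1 = 27.
A3 applies: 27 + 3 = 30.
A4 does not apply.
A5 does not apply.
A6 applies: 30 − 1 = 29.
A7 applies: 29 + 2 = 31.
A8 applies: 31 − 1 = 30.
Final offense level: 30.
Criminal history: 8 prior points → Category 3 (4-11).
Level 30 falls in the 18-30 band.
Grid: Level 18-30 × Category 3 = 30-38 months.
Probation check: level 30 > 13 and category 3 > 2 → not eligible.

No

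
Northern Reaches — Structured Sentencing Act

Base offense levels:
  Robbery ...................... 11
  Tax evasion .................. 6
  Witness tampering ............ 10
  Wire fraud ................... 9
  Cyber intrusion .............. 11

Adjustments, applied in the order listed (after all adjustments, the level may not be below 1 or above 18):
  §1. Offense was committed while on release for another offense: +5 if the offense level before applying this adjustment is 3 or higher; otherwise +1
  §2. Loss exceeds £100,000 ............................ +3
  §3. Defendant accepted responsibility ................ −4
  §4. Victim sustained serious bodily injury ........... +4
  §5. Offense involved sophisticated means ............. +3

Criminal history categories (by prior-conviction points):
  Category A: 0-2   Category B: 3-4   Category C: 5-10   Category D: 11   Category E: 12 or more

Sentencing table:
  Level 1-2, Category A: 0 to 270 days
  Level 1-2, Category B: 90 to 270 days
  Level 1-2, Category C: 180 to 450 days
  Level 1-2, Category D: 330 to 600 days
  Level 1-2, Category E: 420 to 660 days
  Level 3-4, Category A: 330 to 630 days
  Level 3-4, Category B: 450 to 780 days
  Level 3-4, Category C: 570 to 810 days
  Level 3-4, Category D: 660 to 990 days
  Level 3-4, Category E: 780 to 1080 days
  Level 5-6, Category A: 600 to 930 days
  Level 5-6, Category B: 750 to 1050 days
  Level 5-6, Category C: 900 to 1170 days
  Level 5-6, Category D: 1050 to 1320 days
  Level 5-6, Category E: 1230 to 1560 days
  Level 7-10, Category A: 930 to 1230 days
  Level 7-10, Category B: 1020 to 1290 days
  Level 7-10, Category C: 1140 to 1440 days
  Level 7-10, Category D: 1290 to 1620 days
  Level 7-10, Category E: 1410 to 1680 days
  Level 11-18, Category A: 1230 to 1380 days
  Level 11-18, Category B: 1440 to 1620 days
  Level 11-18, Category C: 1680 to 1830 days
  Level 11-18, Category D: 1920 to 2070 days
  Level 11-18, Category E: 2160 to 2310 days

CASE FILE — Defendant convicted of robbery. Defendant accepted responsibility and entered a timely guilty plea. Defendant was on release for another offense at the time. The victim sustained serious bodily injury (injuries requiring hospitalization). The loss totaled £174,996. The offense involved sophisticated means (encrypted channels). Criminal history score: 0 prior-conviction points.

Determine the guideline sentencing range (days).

1230-1380 days

Base offense level for robbery: 11.
§1 applies (level before this adjustment is 11 ≥ 3, so +5): 11 + 5 = 16.
§2 applies: 16 + 3 = 19.
§3 applies: 19 − 4 = 15.
§4 applies: 15 + 4 = 19.
§5 applies: 19 + 3 = 22.
Level 22 exceeds the maximum of 18; capped at 18.
Final offense level: 18.
Criminal history: 0 prior points → Category A (0-2).
Level 18 falls in the 11-18 band.
Grid: Level 11-18 × Category A = 1230-1380 days.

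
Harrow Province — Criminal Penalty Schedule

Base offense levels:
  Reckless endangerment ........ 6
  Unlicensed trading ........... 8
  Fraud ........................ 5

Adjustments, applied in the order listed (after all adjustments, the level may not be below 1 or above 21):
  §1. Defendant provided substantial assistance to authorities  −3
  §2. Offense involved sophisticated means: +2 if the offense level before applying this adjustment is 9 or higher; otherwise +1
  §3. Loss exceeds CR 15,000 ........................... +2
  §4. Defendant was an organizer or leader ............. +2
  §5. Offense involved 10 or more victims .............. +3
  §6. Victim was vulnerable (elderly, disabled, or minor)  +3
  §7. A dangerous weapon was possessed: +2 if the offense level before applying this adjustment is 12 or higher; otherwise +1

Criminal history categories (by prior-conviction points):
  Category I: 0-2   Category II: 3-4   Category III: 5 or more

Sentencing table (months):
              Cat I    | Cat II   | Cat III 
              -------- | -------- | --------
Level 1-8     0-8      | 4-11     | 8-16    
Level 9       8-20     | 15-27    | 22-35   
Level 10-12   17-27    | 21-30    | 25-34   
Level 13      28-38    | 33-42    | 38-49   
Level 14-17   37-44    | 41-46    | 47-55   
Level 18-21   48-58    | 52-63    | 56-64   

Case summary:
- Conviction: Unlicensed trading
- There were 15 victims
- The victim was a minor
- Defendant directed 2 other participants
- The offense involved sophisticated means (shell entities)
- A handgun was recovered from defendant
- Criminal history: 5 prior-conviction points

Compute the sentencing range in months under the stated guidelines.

56-64 months

Base offense level for unlicensed trading: 8.
§1 does not apply.
§2 applies (level before this adjustment is 8 < 9, so +1): 8 + 1 = 9.
§4 applies: 9 + 2 = 11.
§5 applies: 11 + 3 = 14.
§6 applies: 14 + 3 = 17.
§7 applies (level before this adjustment is 17 ≥ 12, so +2): 17 + 2 = 19.
Final offense level: 19.
Criminal history: 5 prior points → Category III (5+).
Level 19 falls in the 18-21 band.
Grid: Level 18-21 × Category III = 56-64 months.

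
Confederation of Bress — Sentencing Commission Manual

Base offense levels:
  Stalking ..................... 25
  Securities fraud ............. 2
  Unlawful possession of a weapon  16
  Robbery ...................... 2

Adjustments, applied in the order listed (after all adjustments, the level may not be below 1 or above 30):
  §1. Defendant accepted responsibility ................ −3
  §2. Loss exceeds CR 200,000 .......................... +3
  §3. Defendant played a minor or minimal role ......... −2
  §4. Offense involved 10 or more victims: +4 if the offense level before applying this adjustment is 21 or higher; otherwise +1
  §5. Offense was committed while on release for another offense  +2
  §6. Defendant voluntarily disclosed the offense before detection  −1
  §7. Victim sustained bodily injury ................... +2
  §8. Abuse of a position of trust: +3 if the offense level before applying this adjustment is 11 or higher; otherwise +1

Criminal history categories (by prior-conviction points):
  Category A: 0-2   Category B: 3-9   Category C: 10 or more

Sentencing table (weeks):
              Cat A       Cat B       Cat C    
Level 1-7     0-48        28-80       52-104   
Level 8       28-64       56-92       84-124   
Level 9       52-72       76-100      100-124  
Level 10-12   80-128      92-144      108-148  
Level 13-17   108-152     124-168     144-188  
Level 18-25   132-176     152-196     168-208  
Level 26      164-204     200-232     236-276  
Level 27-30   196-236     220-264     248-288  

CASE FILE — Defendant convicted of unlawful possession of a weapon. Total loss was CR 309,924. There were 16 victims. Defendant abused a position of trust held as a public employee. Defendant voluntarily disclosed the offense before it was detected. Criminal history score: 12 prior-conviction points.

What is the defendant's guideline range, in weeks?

Base offense level for unlawful possession of a weapon: 16.
§2 applies: 16 + 3 = 19.
§4 applies (level before this adjustment is 19 < 21, so +1): 19 + 1 = 20.
§5 does not apply.
§6 applies: 20 − 1 = 19.
§7 does not apply.
§8 applies (level before this adjustment is 19 ≥ 11, so +3): 19 + 3 = 22.
Final offense level: 22.
Criminal history: 12 prior points → Category C (10+).
Level 22 falls in the 18-25 band.
Grid: Level 18-25 × Category C = 168-208 weeks.

168-208 weeks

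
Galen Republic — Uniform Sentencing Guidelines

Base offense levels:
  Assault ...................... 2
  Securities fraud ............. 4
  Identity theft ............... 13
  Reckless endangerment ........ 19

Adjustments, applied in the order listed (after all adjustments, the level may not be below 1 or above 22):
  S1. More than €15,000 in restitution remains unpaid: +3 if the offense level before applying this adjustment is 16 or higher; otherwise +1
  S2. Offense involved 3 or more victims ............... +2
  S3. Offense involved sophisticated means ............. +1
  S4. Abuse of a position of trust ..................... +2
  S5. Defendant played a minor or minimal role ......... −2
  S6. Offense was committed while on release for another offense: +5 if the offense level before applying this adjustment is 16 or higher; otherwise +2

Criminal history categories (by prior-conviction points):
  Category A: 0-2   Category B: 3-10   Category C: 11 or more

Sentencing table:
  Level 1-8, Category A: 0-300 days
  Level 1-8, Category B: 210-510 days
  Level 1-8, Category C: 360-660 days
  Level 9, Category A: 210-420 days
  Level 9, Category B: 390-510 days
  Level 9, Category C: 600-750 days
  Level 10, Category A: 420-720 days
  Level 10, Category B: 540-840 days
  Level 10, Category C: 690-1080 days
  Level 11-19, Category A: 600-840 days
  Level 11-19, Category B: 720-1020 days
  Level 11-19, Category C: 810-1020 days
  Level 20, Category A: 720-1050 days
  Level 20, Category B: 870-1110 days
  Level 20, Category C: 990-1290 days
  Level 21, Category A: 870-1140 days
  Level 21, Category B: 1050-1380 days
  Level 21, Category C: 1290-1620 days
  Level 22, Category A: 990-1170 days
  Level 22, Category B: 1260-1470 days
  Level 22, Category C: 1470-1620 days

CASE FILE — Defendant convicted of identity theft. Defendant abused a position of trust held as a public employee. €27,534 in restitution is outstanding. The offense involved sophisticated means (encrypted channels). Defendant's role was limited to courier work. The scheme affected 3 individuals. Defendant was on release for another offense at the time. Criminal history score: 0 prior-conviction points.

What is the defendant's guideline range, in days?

990-1170 days

Base offense level for identity theft: 13.
S1 applies (level before this adjustment is 13 < 16, so +1): 13 + 1 = 14.
S2 applies: 14 + 2 = 16.
S3 applies: 16 + 1 = 17.
S4 applies: 17 + 2 = 19.
S5 applies: 19 − 2 = 17.
S6 applies (level before this adjustment is 17 ≥ 16, so +5): 17 + 5 = 22.
Final offense level: 22.
Criminal history: 0 prior points → Category A (0-2).
Level 22 falls in the 22 band.
Grid: Level 22 × Category A = 990-1170 days.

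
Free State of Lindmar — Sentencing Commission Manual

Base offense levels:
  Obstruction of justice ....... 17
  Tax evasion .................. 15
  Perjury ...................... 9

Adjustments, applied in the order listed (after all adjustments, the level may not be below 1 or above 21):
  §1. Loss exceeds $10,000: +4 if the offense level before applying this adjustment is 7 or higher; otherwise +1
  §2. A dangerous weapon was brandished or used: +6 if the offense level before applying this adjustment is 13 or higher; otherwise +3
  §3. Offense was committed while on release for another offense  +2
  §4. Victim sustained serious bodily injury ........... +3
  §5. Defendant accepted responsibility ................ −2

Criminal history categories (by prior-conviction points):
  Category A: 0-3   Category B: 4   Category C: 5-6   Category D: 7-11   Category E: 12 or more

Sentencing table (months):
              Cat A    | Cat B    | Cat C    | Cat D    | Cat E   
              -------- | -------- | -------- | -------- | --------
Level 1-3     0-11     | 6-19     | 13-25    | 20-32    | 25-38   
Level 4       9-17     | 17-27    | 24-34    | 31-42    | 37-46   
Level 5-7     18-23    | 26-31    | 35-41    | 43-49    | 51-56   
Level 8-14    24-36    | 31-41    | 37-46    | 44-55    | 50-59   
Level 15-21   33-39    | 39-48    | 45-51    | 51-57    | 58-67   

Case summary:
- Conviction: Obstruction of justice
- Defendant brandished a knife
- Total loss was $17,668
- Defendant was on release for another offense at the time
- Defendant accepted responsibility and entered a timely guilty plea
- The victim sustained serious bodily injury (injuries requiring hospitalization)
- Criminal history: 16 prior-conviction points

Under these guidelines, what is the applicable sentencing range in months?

58-67 months

Base offense level for obstruction of justice: 17.
§1 applies (level before this adjustment is 17 ≥ 7, so +4): 17 + 4 = 21.
§2 applies (level before this adjustment is 21 ≥ 13, so +6): 21 + 6 = 27.
§3 applies: 27 + 2 = 29.
§4 applies: 29 + 3 = 32.
§5 applies: 32 − 2 = 30.
Level 30 exceeds the maximum of 21; capped at 21.
Final offense level: 21.
Criminal history: 16 prior points → Category E (12+).
Level 21 falls in the 15-21 band.
Grid: Level 15-21 × Category E = 58-67 months.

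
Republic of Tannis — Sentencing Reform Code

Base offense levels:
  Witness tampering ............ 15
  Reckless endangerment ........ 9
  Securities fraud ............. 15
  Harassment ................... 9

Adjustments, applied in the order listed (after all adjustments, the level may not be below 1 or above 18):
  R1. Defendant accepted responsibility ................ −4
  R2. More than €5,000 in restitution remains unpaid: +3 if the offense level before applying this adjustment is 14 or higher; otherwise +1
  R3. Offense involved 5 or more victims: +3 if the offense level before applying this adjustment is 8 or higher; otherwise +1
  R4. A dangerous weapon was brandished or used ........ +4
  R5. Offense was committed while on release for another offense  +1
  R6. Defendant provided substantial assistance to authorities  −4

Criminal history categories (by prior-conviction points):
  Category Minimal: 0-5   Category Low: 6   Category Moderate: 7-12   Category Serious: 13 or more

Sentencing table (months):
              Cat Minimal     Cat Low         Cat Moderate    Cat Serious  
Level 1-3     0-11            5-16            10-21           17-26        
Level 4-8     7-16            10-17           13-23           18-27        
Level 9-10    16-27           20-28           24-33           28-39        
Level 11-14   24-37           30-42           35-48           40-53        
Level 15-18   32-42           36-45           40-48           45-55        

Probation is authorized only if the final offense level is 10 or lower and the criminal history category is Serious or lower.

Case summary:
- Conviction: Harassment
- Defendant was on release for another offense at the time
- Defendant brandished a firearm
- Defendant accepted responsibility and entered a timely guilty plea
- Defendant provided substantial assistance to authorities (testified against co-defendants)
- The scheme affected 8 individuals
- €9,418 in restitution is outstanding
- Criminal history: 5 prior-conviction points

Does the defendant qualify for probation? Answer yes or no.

Base offense level for harassment: 9.
R1 applies: 9 − 4 = 5.
R2 applies (level before this adjustment is 5 < 14, so +1): 5 + 1 = 6.
R3 applies (level before this adjustment is 6 < 8, so +1): 6 + 1 = 7.
R4 applies: 7 + 4 = 11.
R5 applies: 11 + 1 = 12.
R6 applies: 12 − 4 = 8.
Final offense level: 8.
Criminal history: 5 prior points → Category Minimal (0-5).
Level 8 falls in the 4-8 band.
Grid: Level 4-8 × Category Minimal = 7-16 months.
Probation check: level 8 ≤ 10 and category Minimal ≤ Serious → eligible.

Yes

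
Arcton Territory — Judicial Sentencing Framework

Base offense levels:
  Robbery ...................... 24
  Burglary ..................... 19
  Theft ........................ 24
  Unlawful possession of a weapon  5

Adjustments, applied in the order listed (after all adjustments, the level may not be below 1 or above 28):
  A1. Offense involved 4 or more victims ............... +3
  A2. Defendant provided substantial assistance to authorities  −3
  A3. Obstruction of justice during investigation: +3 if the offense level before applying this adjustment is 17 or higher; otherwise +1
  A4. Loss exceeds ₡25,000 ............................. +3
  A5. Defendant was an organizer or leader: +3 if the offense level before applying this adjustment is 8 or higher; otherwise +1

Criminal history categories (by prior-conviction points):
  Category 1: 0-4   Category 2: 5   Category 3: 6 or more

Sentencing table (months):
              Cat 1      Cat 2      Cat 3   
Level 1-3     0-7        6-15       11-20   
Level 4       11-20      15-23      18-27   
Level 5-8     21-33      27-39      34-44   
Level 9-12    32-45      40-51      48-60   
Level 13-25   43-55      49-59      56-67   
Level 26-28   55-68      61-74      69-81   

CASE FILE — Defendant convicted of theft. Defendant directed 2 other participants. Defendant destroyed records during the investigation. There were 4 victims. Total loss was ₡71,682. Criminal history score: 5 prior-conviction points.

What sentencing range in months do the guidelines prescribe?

61-74 months

Base offense level for theft: 24.
A1 applies: 24 + 3 = 27.
A2 does not apply.
A3 applies (level before this adjustment is 27 ≥ 17, so +3): 27 + 3 = 30.
A4 applies: 30 + 3 = 33.
A5 applies (level before this adjustment is 33 ≥ 8, so +3): 33 + 3 = 36.
Level 36 exceeds the maximum of 28; capped at 28.
Final offense level: 28.
Criminal history: 5 prior points → Category 2 (5).
Level 28 falls in the 26-28 band.
Grid: Level 26-28 × Category 2 = 61-74 months.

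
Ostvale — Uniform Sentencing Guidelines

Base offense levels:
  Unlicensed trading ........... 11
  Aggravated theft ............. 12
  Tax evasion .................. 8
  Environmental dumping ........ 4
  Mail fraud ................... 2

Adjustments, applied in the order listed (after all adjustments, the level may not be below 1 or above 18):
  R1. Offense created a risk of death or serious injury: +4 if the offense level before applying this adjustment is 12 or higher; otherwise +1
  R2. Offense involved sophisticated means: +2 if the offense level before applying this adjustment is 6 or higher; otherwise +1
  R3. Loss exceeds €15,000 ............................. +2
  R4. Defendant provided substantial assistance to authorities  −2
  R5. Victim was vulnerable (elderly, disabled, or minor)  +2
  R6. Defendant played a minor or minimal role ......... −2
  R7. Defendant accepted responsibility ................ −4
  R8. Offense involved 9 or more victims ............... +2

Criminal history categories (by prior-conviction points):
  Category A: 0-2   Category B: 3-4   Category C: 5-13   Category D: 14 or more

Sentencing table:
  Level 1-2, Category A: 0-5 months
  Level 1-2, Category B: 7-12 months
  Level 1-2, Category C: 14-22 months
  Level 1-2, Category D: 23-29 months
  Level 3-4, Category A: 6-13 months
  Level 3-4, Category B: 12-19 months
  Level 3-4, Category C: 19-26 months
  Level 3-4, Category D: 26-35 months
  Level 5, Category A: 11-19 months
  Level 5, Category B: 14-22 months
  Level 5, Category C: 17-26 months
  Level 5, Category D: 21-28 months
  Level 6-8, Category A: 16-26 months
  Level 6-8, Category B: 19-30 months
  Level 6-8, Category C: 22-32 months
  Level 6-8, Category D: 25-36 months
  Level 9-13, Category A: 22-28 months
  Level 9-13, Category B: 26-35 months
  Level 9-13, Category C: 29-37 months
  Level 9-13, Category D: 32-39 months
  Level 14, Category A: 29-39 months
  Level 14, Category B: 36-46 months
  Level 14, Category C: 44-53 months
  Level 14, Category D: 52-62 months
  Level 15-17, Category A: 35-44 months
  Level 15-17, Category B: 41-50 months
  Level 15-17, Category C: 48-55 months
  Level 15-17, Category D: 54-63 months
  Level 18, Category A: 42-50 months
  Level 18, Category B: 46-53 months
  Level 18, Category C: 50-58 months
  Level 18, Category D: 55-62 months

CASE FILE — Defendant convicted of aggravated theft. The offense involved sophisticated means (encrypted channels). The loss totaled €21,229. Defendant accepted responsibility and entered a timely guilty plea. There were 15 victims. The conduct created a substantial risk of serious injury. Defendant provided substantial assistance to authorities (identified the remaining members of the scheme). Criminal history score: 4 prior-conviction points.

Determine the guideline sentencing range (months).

Base offense level for aggravated theft: 12.
R1 applies (level before this adjustment is 12 ≥ 12, so +4): 12 + 4 = 16.
R2 applies (level before this adjustment is 16 ≥ 6, so +2): 16 + 2 = 18.
R3 applies: 18 + 2 = 20.
R4 applies: 20 − 2 = 18.
R7 applies: 18 − 4 = 14.
R8 applies: 14 + 2 = 16.
Final offense level: 16.
Criminal history: 4 prior points → Category B (3-4).
Level 16 falls in the 15-17 band.
Grid: Level 15-17 × Category B = 41-50 months.

41-50 months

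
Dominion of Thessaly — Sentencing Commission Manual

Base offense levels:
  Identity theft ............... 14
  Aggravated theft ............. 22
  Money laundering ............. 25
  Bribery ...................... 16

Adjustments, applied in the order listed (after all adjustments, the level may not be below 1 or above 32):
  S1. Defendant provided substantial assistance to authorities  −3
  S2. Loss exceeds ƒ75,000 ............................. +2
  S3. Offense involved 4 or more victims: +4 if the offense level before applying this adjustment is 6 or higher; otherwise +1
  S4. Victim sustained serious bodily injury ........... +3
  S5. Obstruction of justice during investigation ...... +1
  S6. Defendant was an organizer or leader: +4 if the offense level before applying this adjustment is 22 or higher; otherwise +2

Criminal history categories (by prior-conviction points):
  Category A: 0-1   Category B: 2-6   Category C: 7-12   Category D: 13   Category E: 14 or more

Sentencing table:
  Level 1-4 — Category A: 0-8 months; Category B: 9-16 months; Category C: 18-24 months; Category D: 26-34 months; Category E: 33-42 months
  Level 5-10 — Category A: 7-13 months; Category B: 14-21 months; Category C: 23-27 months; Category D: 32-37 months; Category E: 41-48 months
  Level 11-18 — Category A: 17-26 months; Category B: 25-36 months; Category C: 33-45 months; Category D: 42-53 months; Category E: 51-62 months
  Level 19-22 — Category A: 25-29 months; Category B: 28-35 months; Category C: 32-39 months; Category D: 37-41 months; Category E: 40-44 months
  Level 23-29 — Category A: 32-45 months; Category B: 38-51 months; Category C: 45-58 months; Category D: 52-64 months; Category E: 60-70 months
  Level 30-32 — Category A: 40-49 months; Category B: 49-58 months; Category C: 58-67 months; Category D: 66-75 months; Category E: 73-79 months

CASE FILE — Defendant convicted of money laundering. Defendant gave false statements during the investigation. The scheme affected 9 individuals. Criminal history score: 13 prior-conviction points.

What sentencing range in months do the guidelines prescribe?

66-75 months

Base offense level for money laundering: 25.
S1 does not apply.
S3 applies (level before this adjustment is 25 ≥ 6, so +4): 25 + 4 = 29.
S5 applies: 29 + 1 = 30.
S6 does not apply.
Final offense level: 30.
Criminal history: 13 prior points → Category D (13).
Level 30 falls in the 30-32 band.
Grid: Level 30-32 × Category D = 66-75 months.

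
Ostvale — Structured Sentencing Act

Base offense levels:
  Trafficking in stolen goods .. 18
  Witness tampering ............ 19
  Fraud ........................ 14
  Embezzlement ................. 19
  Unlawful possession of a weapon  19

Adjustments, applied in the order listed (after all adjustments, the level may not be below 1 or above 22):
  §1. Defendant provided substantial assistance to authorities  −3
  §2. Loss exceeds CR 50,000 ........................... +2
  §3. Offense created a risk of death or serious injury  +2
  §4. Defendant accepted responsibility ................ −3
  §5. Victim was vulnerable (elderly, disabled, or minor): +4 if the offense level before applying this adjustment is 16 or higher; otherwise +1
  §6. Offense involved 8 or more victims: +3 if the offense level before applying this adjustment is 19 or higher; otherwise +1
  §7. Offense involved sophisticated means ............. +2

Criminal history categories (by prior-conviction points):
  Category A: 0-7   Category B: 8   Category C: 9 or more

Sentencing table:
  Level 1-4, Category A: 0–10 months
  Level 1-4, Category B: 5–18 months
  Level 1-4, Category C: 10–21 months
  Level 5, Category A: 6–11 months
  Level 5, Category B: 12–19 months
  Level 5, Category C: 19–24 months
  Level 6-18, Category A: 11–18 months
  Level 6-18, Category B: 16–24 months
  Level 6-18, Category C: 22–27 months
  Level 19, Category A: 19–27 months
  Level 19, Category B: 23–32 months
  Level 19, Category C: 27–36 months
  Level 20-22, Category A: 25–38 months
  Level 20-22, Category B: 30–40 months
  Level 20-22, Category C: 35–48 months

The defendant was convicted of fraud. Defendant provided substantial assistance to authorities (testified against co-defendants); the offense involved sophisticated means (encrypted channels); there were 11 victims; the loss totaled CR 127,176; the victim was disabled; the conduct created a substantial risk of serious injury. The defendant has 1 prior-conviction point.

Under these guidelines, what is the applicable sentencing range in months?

Base offense level for fraud: 14.
§1 applies: 14 − 3 = 11.
§2 applies: 11 + 2 = 13.
§3 applies: 13 + 2 = 15.
§5 applies (level before this adjustment is 15 < 16, so +1): 15 + 1 = 16.
§6 applies (level before this adjustment is 16 < 19, so +1): 16 + 1 = 17.
§7 applies: 17 + 2 = 19.
Final offense level: 19.
Criminal history: 1 prior point → Category A (0-7).
Level 19 falls in the 19 band.
Grid: Level 19 × Category A = 19-27 months.

19-27 months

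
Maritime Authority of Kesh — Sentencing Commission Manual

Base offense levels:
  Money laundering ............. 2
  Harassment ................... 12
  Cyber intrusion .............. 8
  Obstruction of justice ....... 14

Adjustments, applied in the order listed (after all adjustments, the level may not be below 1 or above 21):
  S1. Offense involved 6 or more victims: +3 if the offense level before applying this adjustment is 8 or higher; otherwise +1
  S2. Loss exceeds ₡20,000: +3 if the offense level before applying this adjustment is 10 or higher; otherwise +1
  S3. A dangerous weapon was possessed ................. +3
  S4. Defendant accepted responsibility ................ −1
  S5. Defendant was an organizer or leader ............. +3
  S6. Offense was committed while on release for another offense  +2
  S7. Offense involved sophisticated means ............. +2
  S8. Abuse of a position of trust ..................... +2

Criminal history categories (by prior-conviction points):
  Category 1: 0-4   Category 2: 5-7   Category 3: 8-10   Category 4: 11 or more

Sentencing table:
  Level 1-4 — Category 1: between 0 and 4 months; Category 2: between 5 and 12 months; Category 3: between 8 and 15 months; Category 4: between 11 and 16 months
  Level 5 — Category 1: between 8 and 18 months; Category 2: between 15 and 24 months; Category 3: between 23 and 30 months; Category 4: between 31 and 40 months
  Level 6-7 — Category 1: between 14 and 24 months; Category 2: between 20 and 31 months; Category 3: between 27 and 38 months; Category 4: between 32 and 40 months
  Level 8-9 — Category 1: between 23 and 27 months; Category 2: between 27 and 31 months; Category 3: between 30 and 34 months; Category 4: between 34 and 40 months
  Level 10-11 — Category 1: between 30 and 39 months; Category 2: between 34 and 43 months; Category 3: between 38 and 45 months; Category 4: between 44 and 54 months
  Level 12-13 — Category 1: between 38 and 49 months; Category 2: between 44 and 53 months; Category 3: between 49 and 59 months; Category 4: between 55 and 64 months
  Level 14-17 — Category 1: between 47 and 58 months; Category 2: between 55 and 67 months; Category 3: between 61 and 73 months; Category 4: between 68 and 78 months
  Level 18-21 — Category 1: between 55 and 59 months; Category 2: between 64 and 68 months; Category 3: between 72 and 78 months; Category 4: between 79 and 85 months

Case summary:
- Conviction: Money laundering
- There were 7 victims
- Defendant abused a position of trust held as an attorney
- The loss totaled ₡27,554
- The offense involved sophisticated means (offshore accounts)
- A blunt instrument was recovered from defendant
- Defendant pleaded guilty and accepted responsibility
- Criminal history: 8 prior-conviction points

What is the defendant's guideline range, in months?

Base offense level for money laundering: 2.
S1 applies (level before this adjustment is 2 < 8, so +1): 2 + 1 = 3.
S2 applies (level before this adjustment is 3 < 10, so +1): 3 + 1 = 4.
S3 applies: 4 + 3 = 7.
S4 applies: 7 − 1 = 6.
S6 does not apply.
S7 applies: 6 + 2 = 8.
S8 applies: 8 + 2 = 10.
Final offense level: 10.
Criminal history: 8 prior points → Category 3 (8-10).
Level 10 falls in the 10-11 band.
Grid: Level 10-11 × Category 3 = 38-45 months.

38-45 months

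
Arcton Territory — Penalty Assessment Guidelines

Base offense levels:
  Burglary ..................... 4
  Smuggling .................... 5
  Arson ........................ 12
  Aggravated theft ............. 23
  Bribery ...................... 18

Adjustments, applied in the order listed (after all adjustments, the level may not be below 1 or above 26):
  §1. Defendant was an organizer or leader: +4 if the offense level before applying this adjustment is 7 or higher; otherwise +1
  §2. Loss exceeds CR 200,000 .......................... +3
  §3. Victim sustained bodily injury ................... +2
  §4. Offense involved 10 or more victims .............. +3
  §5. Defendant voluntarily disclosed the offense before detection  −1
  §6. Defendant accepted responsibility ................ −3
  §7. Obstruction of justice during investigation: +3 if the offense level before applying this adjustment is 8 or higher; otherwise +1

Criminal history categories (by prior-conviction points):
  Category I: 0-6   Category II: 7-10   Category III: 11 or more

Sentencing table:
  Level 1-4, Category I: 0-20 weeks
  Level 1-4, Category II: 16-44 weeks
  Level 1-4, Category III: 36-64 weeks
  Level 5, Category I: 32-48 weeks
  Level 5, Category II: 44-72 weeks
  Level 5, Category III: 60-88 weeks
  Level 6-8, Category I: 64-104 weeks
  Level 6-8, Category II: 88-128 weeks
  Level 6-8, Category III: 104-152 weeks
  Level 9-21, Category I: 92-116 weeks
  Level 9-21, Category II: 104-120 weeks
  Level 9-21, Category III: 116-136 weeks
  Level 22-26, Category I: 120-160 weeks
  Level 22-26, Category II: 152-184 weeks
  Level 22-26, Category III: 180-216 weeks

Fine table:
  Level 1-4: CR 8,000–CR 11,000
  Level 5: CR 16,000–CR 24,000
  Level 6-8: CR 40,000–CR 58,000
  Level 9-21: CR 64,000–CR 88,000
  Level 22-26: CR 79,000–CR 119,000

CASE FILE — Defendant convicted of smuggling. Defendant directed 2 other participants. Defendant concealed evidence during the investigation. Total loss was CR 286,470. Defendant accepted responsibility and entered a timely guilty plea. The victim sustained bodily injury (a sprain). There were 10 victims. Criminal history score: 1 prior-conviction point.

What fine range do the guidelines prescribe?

CR 64,000–CR 88,000

Base offense level for smuggling: 5.
§1 applies (level before this adjustment is 5 < 7, so +1): 5 + 1 = 6.
§2 applies: 6 + 3 = 9.
§3 applies: 9 + 2 = 11.
§4 applies: 11 + 3 = 14.
§5 does not apply.
§6 applies: 14 − 3 = 11.
§7 applies (level before this adjustment is 11 ≥ 8, so +3): 11 + 3 = 14.
Final offense level: 14.
Level 14 falls in the 9-21 band.
Fine table: Level 9-21 → CR 64,000–CR 88,000.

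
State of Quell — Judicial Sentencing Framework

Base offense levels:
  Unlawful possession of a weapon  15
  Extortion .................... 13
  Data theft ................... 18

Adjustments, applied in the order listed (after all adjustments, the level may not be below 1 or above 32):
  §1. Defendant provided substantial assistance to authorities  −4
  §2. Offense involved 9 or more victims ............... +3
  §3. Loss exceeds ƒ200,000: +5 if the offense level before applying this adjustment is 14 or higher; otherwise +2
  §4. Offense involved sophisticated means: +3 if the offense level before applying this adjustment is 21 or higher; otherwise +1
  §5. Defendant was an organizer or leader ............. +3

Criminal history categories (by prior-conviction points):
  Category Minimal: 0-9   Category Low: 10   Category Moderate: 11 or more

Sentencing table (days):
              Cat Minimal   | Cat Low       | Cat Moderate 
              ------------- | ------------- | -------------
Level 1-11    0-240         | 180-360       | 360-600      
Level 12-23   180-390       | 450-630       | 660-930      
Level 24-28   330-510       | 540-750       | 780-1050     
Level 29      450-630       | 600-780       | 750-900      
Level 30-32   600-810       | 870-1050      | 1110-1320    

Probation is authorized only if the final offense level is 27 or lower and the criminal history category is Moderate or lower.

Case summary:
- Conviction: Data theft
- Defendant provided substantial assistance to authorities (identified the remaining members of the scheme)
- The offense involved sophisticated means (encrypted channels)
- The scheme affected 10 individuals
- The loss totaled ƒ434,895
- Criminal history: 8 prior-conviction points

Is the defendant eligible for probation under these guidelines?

Base offense level for data theft: 18.
§1 applies: 18 − 4 = 14.
§2 applies: 14 + 3 = 17.
§3 applies (level before this adjustment is 17 ≥ 14, so +5): 17 + 5 = 22.
§4 applies (level before this adjustment is 22 ≥ 21, so +3): 22 + 3 = 25.
Final offense level: 25.
Criminal history: 8 prior points → Category Minimal (0-9).
Level 25 falls in the 24-28 band.
Grid: Level 24-28 × Category Minimal = 330-510 days.
Probation check: level 25 ≤ 27 and category Minimal ≤ Moderate → eligible.

Yes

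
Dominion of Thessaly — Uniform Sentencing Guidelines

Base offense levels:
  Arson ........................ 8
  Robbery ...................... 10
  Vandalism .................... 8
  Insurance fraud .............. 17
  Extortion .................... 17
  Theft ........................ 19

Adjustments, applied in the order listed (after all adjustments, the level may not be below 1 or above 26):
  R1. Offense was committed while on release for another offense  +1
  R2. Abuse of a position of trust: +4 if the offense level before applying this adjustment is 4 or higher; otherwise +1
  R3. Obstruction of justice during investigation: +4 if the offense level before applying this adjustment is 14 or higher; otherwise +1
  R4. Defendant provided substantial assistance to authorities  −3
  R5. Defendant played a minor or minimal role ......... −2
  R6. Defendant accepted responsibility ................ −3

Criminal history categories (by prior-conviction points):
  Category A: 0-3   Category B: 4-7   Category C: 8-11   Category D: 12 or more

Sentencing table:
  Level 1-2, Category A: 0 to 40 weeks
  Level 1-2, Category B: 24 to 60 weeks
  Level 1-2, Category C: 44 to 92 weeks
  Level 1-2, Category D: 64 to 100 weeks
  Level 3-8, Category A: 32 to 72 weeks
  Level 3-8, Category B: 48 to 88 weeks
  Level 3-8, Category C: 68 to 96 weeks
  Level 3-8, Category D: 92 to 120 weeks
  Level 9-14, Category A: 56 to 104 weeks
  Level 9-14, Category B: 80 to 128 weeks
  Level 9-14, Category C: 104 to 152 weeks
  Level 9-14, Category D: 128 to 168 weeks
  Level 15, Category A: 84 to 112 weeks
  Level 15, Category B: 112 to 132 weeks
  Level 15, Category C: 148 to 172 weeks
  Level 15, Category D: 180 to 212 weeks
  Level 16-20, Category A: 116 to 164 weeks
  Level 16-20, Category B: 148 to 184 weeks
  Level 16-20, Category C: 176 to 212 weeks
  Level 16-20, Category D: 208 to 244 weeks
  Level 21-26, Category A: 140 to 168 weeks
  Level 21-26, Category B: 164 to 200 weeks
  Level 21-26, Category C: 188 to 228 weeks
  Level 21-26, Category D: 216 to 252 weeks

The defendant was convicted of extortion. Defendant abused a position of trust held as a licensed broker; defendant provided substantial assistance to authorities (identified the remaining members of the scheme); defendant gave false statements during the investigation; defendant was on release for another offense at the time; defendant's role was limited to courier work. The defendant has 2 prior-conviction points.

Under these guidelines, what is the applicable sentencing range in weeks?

Base offense level for extortion: 17.
R1 applies: 17 + 1 = 18.
R2 applies (level before this adjustment is 18 ≥ 4, so +4): 18 + 4 = 22.
R3 applies (level before this adjustment is 22 ≥ 14, so +4): 22 + 4 = 26.
R4 applies: 26 − 3 = 23.
R5 applies: 23 − 2 = 21.
Final offense level: 21.
Criminal history: 2 prior points → Category A (0-3).
Level 21 falls in the 21-26 band.
Grid: Level 21-26 × Category A = 140-168 weeks.

140-168 weeks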